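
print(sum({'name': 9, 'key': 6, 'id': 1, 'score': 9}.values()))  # 25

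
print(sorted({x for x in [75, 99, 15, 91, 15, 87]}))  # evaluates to [15, 75, 87, 91, 99]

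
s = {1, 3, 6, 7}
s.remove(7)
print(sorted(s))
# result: [1, 3, 6]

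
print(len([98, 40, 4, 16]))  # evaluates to 4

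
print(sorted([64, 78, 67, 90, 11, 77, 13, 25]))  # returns [11, 13, 25, 64, 67, 77, 78, 90]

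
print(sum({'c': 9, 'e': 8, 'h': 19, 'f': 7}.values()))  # 43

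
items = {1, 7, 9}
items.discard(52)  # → {1, 7, 9}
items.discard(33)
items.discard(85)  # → {1, 7, 9}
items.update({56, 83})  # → {1, 7, 9, 56, 83}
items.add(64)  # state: {1, 7, 9, 56, 64, 83}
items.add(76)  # {1, 7, 9, 56, 64, 76, 83}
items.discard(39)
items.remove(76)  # {1, 7, 9, 56, 64, 83}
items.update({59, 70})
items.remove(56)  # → {1, 7, 9, 59, 64, 70, 83}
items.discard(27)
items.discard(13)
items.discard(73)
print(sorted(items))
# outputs [1, 7, 9, 59, 64, 70, 83]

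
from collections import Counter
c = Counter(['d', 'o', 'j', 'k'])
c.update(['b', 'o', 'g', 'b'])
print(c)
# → Counter({'o': 2, 'b': 2, 'd': 1, 'j': 1, 'k': 1, 'g': 1})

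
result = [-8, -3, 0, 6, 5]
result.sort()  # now [-8, -3, 0, 5, 6]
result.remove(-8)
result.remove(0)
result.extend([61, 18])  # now [-3, 5, 6, 61, 18]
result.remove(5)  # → [-3, 6, 61, 18]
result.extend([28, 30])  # [-3, 6, 61, 18, 28, 30]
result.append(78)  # [-3, 6, 61, 18, 28, 30, 78]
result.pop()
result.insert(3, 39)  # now [-3, 6, 61, 39, 18, 28, 30]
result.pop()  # 30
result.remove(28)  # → [-3, 6, 61, 39, 18]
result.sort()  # [-3, 6, 18, 39, 61]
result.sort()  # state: [-3, 6, 18, 39, 61]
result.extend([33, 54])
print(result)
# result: [-3, 6, 18, 39, 61, 33, 54]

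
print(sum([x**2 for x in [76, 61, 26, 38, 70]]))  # 16517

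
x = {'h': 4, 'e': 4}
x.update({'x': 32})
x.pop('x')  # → 32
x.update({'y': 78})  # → {'h': 4, 'e': 4, 'y': 78}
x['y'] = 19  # {'h': 4, 'e': 4, 'y': 19}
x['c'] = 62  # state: {'h': 4, 'e': 4, 'y': 19, 'c': 62}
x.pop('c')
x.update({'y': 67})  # {'h': 4, 'e': 4, 'y': 67}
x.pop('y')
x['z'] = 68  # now {'h': 4, 'e': 4, 'z': 68}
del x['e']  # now {'h': 4, 'z': 68}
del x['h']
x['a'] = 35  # {'z': 68, 'a': 35}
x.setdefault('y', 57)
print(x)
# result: {'z': 68, 'a': 35, 'y': 57}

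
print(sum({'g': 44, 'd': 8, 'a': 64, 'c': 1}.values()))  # 117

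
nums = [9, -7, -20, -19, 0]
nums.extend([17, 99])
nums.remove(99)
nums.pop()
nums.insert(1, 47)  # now [9, 47, -7, -20, -19, 0]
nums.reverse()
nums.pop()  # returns 9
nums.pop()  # 47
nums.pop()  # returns -7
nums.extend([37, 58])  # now [0, -19, -20, 37, 58]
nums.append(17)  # [0, -19, -20, 37, 58, 17]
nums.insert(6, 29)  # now [0, -19, -20, 37, 58, 17, 29]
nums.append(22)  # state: [0, -19, -20, 37, 58, 17, 29, 22]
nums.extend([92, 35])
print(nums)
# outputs [0, -19, -20, 37, 58, 17, 29, 22, 92, 35]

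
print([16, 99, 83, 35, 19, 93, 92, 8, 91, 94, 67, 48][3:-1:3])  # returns [35, 92, 94]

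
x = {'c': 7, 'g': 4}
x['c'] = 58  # {'c': 58, 'g': 4}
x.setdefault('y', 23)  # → 23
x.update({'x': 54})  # {'c': 58, 'g': 4, 'y': 23, 'x': 54}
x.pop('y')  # 23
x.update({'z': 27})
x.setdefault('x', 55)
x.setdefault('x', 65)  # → 54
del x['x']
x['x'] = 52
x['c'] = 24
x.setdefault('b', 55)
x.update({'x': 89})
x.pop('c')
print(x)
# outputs {'g': 4, 'z': 27, 'x': 89, 'b': 55}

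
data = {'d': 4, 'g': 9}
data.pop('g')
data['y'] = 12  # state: {'d': 4, 'y': 12}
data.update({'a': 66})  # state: {'d': 4, 'y': 12, 'a': 66}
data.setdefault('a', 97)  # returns 66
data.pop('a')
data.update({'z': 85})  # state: {'d': 4, 'y': 12, 'z': 85}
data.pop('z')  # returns 85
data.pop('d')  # 4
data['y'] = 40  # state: {'y': 40}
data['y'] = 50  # {'y': 50}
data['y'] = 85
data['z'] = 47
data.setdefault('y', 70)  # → 85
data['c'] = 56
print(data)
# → {'y': 85, 'z': 47, 'c': 56}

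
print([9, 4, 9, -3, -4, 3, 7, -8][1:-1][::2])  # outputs [4, -3, 3]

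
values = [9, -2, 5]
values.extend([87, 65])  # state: [9, -2, 5, 87, 65]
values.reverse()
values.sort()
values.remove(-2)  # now [5, 9, 65, 87]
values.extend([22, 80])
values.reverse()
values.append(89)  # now [80, 22, 87, 65, 9, 5, 89]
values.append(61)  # [80, 22, 87, 65, 9, 5, 89, 61]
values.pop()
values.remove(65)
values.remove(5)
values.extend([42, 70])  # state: [80, 22, 87, 9, 89, 42, 70]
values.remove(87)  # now [80, 22, 9, 89, 42, 70]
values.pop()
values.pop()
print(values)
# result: [80, 22, 9, 89]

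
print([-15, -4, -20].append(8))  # None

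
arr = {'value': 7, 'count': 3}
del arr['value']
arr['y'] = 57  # {'count': 3, 'y': 57}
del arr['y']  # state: {'count': 3}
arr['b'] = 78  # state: {'count': 3, 'b': 78}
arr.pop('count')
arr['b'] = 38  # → {'b': 38}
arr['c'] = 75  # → {'b': 38, 'c': 75}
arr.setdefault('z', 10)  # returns 10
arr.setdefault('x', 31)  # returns 31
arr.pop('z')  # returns 10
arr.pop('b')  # 38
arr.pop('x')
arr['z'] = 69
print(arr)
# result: {'c': 75, 'z': 69}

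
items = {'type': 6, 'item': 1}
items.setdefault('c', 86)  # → 86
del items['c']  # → {'type': 6, 'item': 1}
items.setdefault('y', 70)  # 70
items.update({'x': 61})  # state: {'type': 6, 'item': 1, 'y': 70, 'x': 61}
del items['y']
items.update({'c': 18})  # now {'type': 6, 'item': 1, 'x': 61, 'c': 18}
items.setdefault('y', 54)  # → 54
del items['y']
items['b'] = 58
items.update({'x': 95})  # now {'type': 6, 'item': 1, 'x': 95, 'c': 18, 'b': 58}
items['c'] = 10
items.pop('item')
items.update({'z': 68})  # {'type': 6, 'x': 95, 'c': 10, 'b': 58, 'z': 68}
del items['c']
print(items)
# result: {'type': 6, 'x': 95, 'b': 58, 'z': 68}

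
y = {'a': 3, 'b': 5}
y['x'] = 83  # {'a': 3, 'b': 5, 'x': 83}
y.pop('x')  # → 83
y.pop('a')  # 3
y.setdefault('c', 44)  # 44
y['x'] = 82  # {'b': 5, 'c': 44, 'x': 82}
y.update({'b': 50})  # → {'b': 50, 'c': 44, 'x': 82}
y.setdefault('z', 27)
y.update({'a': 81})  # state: {'b': 50, 'c': 44, 'x': 82, 'z': 27, 'a': 81}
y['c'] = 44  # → {'b': 50, 'c': 44, 'x': 82, 'z': 27, 'a': 81}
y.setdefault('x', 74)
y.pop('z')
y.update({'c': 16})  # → {'b': 50, 'c': 16, 'x': 82, 'a': 81}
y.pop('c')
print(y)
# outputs {'b': 50, 'x': 82, 'a': 81}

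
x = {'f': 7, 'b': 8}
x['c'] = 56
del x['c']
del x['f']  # {'b': 8}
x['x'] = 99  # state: {'b': 8, 'x': 99}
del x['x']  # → {'b': 8}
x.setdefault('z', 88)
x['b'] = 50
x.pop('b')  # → 50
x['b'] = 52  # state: {'z': 88, 'b': 52}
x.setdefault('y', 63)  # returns 63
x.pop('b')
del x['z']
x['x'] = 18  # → {'y': 63, 'x': 18}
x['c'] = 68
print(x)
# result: {'y': 63, 'x': 18, 'c': 68}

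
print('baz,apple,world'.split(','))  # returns ['baz', 'apple', 'world']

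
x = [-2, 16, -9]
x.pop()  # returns -9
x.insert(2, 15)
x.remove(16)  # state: [-2, 15]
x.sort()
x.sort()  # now [-2, 15]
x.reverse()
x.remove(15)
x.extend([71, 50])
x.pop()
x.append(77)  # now [-2, 71, 77]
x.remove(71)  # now [-2, 77]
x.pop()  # 77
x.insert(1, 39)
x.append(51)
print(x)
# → [-2, 39, 51]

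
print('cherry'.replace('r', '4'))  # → che44y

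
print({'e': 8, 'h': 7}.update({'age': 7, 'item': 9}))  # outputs None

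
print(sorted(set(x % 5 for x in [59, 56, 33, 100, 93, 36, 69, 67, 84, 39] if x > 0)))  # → [0, 1, 2, 3, 4]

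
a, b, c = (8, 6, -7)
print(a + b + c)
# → 7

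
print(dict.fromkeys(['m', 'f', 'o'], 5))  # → {'m': 5, 'f': 5, 'o': 5}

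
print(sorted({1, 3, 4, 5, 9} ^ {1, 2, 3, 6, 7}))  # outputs [2, 4, 5, 6, 7, 9]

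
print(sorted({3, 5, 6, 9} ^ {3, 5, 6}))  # [9]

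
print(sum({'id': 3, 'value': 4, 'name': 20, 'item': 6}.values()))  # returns 33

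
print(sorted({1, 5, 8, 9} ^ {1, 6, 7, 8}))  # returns [5, 6, 7, 9]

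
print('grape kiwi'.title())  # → Grape Kiwi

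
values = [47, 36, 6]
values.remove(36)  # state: [47, 6]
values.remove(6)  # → [47]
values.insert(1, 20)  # [47, 20]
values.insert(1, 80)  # [47, 80, 20]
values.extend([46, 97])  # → [47, 80, 20, 46, 97]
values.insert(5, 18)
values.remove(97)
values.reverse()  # [18, 46, 20, 80, 47]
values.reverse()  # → [47, 80, 20, 46, 18]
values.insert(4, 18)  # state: [47, 80, 20, 46, 18, 18]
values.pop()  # 18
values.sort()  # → [18, 20, 46, 47, 80]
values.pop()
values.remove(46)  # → [18, 20, 47]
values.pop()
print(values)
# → [18, 20]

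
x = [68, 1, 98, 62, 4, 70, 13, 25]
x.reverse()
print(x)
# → [25, 13, 70, 4, 62, 98, 1, 68]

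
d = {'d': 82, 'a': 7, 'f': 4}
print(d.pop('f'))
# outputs 4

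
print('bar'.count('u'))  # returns 0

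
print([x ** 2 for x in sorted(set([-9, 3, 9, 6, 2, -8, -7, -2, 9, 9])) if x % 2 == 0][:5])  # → [64, 4, 4, 36]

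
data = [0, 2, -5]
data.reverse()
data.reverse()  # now [0, 2, -5]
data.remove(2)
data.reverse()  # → [-5, 0]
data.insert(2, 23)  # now [-5, 0, 23]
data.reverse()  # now [23, 0, -5]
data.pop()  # -5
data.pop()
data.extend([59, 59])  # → [23, 59, 59]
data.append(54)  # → [23, 59, 59, 54]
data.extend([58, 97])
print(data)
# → [23, 59, 59, 54, 58, 97]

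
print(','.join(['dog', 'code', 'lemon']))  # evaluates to dog,code,lemon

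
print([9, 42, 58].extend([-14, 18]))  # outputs None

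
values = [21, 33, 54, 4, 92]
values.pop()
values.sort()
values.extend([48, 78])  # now [4, 21, 33, 54, 48, 78]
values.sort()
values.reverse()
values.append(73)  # [78, 54, 48, 33, 21, 4, 73]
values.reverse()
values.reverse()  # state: [78, 54, 48, 33, 21, 4, 73]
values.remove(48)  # [78, 54, 33, 21, 4, 73]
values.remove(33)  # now [78, 54, 21, 4, 73]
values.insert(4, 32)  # [78, 54, 21, 4, 32, 73]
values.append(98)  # [78, 54, 21, 4, 32, 73, 98]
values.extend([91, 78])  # [78, 54, 21, 4, 32, 73, 98, 91, 78]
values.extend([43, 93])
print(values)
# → [78, 54, 21, 4, 32, 73, 98, 91, 78, 43, 93]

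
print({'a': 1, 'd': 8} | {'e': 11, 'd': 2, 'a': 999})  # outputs {'a': 999, 'd': 2, 'e': 11}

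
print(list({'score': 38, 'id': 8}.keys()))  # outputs ['score', 'id']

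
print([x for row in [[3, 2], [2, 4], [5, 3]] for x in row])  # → [3, 2, 2, 4, 5, 3]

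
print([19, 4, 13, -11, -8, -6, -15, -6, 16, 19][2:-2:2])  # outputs [13, -8, -15]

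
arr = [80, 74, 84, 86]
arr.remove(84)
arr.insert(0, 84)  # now [84, 80, 74, 86]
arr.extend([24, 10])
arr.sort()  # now [10, 24, 74, 80, 84, 86]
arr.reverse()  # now [86, 84, 80, 74, 24, 10]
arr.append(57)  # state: [86, 84, 80, 74, 24, 10, 57]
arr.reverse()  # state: [57, 10, 24, 74, 80, 84, 86]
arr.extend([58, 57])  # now [57, 10, 24, 74, 80, 84, 86, 58, 57]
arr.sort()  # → [10, 24, 57, 57, 58, 74, 80, 84, 86]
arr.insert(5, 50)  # [10, 24, 57, 57, 58, 50, 74, 80, 84, 86]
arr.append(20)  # [10, 24, 57, 57, 58, 50, 74, 80, 84, 86, 20]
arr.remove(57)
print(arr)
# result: [10, 24, 57, 58, 50, 74, 80, 84, 86, 20]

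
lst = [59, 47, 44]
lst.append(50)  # [59, 47, 44, 50]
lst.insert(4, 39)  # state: [59, 47, 44, 50, 39]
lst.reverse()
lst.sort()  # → [39, 44, 47, 50, 59]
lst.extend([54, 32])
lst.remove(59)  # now [39, 44, 47, 50, 54, 32]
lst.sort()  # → [32, 39, 44, 47, 50, 54]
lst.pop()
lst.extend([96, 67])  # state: [32, 39, 44, 47, 50, 96, 67]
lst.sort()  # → [32, 39, 44, 47, 50, 67, 96]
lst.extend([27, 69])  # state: [32, 39, 44, 47, 50, 67, 96, 27, 69]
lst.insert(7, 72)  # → [32, 39, 44, 47, 50, 67, 96, 72, 27, 69]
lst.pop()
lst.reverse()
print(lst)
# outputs [27, 72, 96, 67, 50, 47, 44, 39, 32]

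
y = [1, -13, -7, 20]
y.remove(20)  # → [1, -13, -7]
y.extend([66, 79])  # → [1, -13, -7, 66, 79]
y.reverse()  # [79, 66, -7, -13, 1]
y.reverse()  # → [1, -13, -7, 66, 79]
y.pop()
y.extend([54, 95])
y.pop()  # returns 95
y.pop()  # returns 54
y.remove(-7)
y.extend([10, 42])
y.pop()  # 42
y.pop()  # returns 10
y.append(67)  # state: [1, -13, 66, 67]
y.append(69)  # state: [1, -13, 66, 67, 69]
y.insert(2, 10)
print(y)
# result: [1, -13, 10, 66, 67, 69]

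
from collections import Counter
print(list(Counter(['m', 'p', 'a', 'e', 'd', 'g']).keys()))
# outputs ['m', 'p', 'a', 'e', 'd', 'g']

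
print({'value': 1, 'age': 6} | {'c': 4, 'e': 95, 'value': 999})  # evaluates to {'value': 999, 'age': 6, 'c': 4, 'e': 95}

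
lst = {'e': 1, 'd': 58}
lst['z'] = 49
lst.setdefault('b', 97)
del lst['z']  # {'e': 1, 'd': 58, 'b': 97}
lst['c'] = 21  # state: {'e': 1, 'd': 58, 'b': 97, 'c': 21}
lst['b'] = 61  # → {'e': 1, 'd': 58, 'b': 61, 'c': 21}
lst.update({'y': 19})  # {'e': 1, 'd': 58, 'b': 61, 'c': 21, 'y': 19}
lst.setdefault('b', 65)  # 61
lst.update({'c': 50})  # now {'e': 1, 'd': 58, 'b': 61, 'c': 50, 'y': 19}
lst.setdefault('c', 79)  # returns 50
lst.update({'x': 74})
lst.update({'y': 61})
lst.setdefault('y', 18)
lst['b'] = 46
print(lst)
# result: {'e': 1, 'd': 58, 'b': 46, 'c': 50, 'y': 61, 'x': 74}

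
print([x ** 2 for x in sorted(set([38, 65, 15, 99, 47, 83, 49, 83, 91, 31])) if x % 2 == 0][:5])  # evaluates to [1444]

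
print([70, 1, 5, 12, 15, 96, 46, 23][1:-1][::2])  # [1, 12, 96]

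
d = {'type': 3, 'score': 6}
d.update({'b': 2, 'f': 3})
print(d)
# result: {'type': 3, 'score': 6, 'b': 2, 'f': 3}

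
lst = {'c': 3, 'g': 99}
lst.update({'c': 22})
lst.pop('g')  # 99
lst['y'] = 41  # {'c': 22, 'y': 41}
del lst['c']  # {'y': 41}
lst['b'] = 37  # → {'y': 41, 'b': 37}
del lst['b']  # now {'y': 41}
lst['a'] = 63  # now {'y': 41, 'a': 63}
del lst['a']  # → {'y': 41}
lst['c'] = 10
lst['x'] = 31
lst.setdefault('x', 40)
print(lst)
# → {'y': 41, 'c': 10, 'x': 31}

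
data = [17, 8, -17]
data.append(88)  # [17, 8, -17, 88]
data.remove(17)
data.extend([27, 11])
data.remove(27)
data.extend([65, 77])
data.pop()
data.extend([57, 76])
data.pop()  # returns 76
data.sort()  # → [-17, 8, 11, 57, 65, 88]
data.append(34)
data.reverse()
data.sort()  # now [-17, 8, 11, 34, 57, 65, 88]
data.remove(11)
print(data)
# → [-17, 8, 34, 57, 65, 88]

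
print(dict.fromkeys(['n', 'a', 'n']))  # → {'n': None, 'a': None}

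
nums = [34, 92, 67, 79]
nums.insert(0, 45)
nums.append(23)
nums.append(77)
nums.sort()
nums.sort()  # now [23, 34, 45, 67, 77, 79, 92]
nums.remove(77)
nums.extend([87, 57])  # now [23, 34, 45, 67, 79, 92, 87, 57]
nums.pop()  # 57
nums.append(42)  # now [23, 34, 45, 67, 79, 92, 87, 42]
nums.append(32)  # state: [23, 34, 45, 67, 79, 92, 87, 42, 32]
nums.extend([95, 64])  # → [23, 34, 45, 67, 79, 92, 87, 42, 32, 95, 64]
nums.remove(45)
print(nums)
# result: [23, 34, 67, 79, 92, 87, 42, 32, 95, 64]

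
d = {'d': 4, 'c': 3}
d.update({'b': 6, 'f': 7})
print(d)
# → {'d': 4, 'c': 3, 'b': 6, 'f': 7}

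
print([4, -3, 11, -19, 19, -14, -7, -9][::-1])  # [-9, -7, -14, 19, -19, 11, -3, 4]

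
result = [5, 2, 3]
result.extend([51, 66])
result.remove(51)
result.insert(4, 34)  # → [5, 2, 3, 66, 34]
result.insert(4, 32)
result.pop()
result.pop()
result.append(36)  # [5, 2, 3, 66, 36]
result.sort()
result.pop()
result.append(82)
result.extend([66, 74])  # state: [2, 3, 5, 36, 82, 66, 74]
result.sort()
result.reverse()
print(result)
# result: [82, 74, 66, 36, 5, 3, 2]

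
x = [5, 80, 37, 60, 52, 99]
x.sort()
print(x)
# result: [5, 37, 52, 60, 80, 99]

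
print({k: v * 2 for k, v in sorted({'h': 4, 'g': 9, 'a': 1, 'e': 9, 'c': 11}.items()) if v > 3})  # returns {'c': 22, 'e': 18, 'g': 18, 'h': 8}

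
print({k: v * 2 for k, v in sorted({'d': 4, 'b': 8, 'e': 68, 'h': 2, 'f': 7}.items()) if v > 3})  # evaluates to {'b': 16, 'd': 8, 'e': 136, 'f': 14}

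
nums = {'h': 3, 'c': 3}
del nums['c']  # {'h': 3}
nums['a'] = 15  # {'h': 3, 'a': 15}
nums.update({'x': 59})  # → {'h': 3, 'a': 15, 'x': 59}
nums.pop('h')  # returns 3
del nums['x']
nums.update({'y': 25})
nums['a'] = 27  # {'a': 27, 'y': 25}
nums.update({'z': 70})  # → {'a': 27, 'y': 25, 'z': 70}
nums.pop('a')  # 27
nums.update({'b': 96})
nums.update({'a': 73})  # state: {'y': 25, 'z': 70, 'b': 96, 'a': 73}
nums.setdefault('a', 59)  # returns 73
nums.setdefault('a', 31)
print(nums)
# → {'y': 25, 'z': 70, 'b': 96, 'a': 73}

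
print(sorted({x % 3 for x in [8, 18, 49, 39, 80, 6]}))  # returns [0, 1, 2]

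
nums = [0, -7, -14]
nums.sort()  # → [-14, -7, 0]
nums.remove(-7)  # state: [-14, 0]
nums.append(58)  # [-14, 0, 58]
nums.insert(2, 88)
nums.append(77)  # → [-14, 0, 88, 58, 77]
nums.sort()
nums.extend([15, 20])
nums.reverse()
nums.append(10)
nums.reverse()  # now [10, -14, 0, 58, 77, 88, 15, 20]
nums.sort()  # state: [-14, 0, 10, 15, 20, 58, 77, 88]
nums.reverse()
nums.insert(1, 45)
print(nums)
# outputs [88, 45, 77, 58, 20, 15, 10, 0, -14]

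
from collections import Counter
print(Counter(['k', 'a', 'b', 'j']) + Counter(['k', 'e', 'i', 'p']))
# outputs Counter({'k': 2, 'a': 1, 'b': 1, 'j': 1, 'e': 1, 'i': 1, 'p': 1})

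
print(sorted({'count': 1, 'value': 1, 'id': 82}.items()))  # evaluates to [('count', 1), ('id', 82), ('value', 1)]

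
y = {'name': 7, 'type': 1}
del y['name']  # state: {'type': 1}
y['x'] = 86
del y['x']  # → {'type': 1}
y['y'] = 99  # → {'type': 1, 'y': 99}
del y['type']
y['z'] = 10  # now {'y': 99, 'z': 10}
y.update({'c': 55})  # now {'y': 99, 'z': 10, 'c': 55}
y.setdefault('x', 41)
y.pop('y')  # 99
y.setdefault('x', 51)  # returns 41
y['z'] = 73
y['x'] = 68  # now {'z': 73, 'c': 55, 'x': 68}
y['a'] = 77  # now {'z': 73, 'c': 55, 'x': 68, 'a': 77}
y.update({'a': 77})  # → {'z': 73, 'c': 55, 'x': 68, 'a': 77}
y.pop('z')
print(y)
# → {'c': 55, 'x': 68, 'a': 77}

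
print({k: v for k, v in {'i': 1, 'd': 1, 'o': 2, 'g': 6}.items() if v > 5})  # {'g': 6}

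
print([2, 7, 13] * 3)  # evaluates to [2, 7, 13, 2, 7, 13, 2, 7, 13]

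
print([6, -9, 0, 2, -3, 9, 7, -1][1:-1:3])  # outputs [-9, -3]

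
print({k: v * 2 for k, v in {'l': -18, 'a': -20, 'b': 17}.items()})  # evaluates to {'l': -36, 'a': -40, 'b': 34}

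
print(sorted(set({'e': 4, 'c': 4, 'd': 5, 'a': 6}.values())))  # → [4, 5, 6]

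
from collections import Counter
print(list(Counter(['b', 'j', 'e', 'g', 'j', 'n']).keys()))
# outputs ['b', 'j', 'e', 'g', 'n']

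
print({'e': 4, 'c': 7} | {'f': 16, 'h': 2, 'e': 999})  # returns {'e': 999, 'c': 7, 'f': 16, 'h': 2}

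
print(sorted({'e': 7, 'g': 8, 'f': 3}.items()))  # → [('e', 7), ('f', 3), ('g', 8)]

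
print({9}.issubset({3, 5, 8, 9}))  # True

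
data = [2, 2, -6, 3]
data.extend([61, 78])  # [2, 2, -6, 3, 61, 78]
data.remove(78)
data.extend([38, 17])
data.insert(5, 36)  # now [2, 2, -6, 3, 61, 36, 38, 17]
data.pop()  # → 17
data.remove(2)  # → [2, -6, 3, 61, 36, 38]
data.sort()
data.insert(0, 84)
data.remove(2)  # [84, -6, 3, 36, 38, 61]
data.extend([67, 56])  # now [84, -6, 3, 36, 38, 61, 67, 56]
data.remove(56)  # [84, -6, 3, 36, 38, 61, 67]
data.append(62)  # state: [84, -6, 3, 36, 38, 61, 67, 62]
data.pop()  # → 62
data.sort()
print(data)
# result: [-6, 3, 36, 38, 61, 67, 84]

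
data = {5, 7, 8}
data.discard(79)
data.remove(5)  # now {7, 8}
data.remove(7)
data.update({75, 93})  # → {8, 75, 93}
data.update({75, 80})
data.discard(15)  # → {8, 75, 80, 93}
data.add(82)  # {8, 75, 80, 82, 93}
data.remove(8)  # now {75, 80, 82, 93}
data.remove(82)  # {75, 80, 93}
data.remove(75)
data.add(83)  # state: {80, 83, 93}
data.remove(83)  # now {80, 93}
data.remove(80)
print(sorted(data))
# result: [93]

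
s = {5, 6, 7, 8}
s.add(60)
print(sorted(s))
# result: [5, 6, 7, 8, 60]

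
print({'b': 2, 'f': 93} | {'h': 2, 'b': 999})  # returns {'b': 999, 'f': 93, 'h': 2}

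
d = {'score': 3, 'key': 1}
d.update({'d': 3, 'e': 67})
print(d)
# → {'score': 3, 'key': 1, 'd': 3, 'e': 67}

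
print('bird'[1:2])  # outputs i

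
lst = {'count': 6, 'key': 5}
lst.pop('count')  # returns 6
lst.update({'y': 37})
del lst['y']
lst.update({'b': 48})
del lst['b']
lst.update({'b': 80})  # {'key': 5, 'b': 80}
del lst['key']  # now {'b': 80}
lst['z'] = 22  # {'b': 80, 'z': 22}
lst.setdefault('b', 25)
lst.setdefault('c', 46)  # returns 46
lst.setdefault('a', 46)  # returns 46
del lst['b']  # {'z': 22, 'c': 46, 'a': 46}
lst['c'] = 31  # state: {'z': 22, 'c': 31, 'a': 46}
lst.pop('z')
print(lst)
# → {'c': 31, 'a': 46}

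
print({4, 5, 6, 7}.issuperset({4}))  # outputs True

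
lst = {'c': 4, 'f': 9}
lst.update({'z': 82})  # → {'c': 4, 'f': 9, 'z': 82}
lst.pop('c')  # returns 4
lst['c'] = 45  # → {'f': 9, 'z': 82, 'c': 45}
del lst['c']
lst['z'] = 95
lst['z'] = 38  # {'f': 9, 'z': 38}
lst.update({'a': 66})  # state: {'f': 9, 'z': 38, 'a': 66}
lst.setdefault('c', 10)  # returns 10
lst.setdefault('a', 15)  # 66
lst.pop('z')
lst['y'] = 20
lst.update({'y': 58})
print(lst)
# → {'f': 9, 'a': 66, 'c': 10, 'y': 58}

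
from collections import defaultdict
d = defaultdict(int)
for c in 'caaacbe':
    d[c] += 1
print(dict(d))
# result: {'c': 2, 'a': 3, 'b': 1, 'e': 1}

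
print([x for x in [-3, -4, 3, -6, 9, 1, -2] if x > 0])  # [3, 9, 1]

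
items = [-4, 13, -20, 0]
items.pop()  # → 0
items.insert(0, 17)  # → [17, -4, 13, -20]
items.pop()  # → -20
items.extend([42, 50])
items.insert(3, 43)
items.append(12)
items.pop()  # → 12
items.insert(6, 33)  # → [17, -4, 13, 43, 42, 50, 33]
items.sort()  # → [-4, 13, 17, 33, 42, 43, 50]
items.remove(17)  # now [-4, 13, 33, 42, 43, 50]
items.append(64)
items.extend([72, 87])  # [-4, 13, 33, 42, 43, 50, 64, 72, 87]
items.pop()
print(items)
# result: [-4, 13, 33, 42, 43, 50, 64, 72]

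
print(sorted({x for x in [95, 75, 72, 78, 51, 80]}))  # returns [51, 72, 75, 78, 80, 95]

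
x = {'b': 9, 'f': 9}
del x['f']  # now {'b': 9}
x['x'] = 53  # {'b': 9, 'x': 53}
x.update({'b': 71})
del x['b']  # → {'x': 53}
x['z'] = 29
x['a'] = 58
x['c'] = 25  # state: {'x': 53, 'z': 29, 'a': 58, 'c': 25}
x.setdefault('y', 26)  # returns 26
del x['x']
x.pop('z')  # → 29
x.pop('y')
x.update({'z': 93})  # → {'a': 58, 'c': 25, 'z': 93}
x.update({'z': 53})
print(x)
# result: {'a': 58, 'c': 25, 'z': 53}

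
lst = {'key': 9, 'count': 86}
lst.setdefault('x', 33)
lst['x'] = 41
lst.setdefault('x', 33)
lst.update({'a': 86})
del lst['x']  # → {'key': 9, 'count': 86, 'a': 86}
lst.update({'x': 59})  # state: {'key': 9, 'count': 86, 'a': 86, 'x': 59}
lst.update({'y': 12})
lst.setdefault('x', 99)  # 59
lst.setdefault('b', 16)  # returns 16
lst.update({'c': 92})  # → {'key': 9, 'count': 86, 'a': 86, 'x': 59, 'y': 12, 'b': 16, 'c': 92}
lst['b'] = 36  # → {'key': 9, 'count': 86, 'a': 86, 'x': 59, 'y': 12, 'b': 36, 'c': 92}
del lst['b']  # {'key': 9, 'count': 86, 'a': 86, 'x': 59, 'y': 12, 'c': 92}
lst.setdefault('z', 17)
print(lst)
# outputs {'key': 9, 'count': 86, 'a': 86, 'x': 59, 'y': 12, 'c': 92, 'z': 17}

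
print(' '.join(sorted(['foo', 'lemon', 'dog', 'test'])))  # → dog foo lemon test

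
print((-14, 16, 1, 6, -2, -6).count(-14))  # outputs 1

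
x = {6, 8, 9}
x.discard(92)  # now {6, 8, 9}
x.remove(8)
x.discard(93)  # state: {6, 9}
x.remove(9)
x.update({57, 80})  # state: {6, 57, 80}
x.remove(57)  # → {6, 80}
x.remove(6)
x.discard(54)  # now {80}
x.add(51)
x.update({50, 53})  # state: {50, 51, 53, 80}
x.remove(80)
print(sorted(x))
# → [50, 51, 53]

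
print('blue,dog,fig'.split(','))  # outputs ['blue', 'dog', 'fig']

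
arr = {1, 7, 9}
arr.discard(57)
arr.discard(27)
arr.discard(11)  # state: {1, 7, 9}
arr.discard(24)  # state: {1, 7, 9}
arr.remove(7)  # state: {1, 9}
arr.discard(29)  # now {1, 9}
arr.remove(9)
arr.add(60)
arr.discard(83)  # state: {1, 60}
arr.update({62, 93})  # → {1, 60, 62, 93}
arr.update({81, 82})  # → {1, 60, 62, 81, 82, 93}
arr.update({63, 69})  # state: {1, 60, 62, 63, 69, 81, 82, 93}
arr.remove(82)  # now {1, 60, 62, 63, 69, 81, 93}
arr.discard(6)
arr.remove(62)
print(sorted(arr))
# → [1, 60, 63, 69, 81, 93]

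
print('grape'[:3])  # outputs gra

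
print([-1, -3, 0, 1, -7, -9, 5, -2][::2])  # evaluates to [-1, 0, -7, 5]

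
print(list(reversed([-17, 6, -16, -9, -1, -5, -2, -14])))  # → [-14, -2, -5, -1, -9, -16, 6, -17]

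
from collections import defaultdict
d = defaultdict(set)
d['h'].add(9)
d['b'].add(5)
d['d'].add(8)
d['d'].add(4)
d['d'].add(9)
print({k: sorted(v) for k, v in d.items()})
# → {'h': [9], 'b': [5], 'd': [4, 8, 9]}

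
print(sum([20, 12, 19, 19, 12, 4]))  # 86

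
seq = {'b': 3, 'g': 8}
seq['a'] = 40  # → {'b': 3, 'g': 8, 'a': 40}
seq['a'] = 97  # {'b': 3, 'g': 8, 'a': 97}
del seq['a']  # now {'b': 3, 'g': 8}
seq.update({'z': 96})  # {'b': 3, 'g': 8, 'z': 96}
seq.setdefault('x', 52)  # 52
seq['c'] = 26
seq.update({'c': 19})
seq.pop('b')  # 3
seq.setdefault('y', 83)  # 83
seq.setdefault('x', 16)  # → 52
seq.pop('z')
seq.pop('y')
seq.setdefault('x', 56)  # 52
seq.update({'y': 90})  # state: {'g': 8, 'x': 52, 'c': 19, 'y': 90}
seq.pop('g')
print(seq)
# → {'x': 52, 'c': 19, 'y': 90}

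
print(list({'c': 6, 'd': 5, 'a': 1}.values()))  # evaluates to [6, 5, 1]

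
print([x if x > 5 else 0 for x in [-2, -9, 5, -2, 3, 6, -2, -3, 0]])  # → [0, 0, 0, 0, 0, 6, 0, 0, 0]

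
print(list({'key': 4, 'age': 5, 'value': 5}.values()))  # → [4, 5, 5]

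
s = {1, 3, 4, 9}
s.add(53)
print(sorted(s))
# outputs [1, 3, 4, 9, 53]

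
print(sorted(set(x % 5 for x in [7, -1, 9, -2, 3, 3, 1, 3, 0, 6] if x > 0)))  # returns [1, 2, 3, 4]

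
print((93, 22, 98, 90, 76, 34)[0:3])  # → (93, 22, 98)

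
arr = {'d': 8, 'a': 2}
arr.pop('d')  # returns 8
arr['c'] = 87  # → {'a': 2, 'c': 87}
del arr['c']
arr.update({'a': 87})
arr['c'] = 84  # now {'a': 87, 'c': 84}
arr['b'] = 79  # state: {'a': 87, 'c': 84, 'b': 79}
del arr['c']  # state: {'a': 87, 'b': 79}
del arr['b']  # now {'a': 87}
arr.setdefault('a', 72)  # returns 87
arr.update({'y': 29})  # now {'a': 87, 'y': 29}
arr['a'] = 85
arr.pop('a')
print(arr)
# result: {'y': 29}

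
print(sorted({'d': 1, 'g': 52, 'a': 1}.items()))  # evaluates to [('a', 1), ('d', 1), ('g', 52)]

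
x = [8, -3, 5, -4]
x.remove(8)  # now [-3, 5, -4]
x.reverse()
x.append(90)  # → [-4, 5, -3, 90]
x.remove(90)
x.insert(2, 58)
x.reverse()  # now [-3, 58, 5, -4]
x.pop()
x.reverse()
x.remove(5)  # [58, -3]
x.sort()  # [-3, 58]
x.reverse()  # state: [58, -3]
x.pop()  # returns -3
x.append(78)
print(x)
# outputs [58, 78]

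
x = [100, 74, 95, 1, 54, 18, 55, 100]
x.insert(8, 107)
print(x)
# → [100, 74, 95, 1, 54, 18, 55, 100, 107]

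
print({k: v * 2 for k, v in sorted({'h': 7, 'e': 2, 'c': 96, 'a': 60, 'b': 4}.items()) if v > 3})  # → {'a': 120, 'b': 8, 'c': 192, 'h': 14}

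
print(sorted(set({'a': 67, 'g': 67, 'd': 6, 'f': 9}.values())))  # [6, 9, 67]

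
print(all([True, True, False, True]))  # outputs False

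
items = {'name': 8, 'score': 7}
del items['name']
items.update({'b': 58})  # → {'score': 7, 'b': 58}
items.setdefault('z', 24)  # 24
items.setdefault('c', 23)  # 23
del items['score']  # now {'b': 58, 'z': 24, 'c': 23}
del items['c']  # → {'b': 58, 'z': 24}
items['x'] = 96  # {'b': 58, 'z': 24, 'x': 96}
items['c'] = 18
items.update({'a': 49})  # {'b': 58, 'z': 24, 'x': 96, 'c': 18, 'a': 49}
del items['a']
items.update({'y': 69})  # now {'b': 58, 'z': 24, 'x': 96, 'c': 18, 'y': 69}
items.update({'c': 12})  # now {'b': 58, 'z': 24, 'x': 96, 'c': 12, 'y': 69}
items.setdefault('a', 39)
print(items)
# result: {'b': 58, 'z': 24, 'x': 96, 'c': 12, 'y': 69, 'a': 39}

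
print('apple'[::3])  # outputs al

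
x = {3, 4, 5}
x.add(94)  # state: {3, 4, 5, 94}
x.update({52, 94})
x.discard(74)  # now {3, 4, 5, 52, 94}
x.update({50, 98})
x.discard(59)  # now {3, 4, 5, 50, 52, 94, 98}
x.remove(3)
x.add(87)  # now {4, 5, 50, 52, 87, 94, 98}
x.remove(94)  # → {4, 5, 50, 52, 87, 98}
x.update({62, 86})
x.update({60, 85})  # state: {4, 5, 50, 52, 60, 62, 85, 86, 87, 98}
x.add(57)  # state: {4, 5, 50, 52, 57, 60, 62, 85, 86, 87, 98}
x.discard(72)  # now {4, 5, 50, 52, 57, 60, 62, 85, 86, 87, 98}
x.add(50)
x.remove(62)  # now {4, 5, 50, 52, 57, 60, 85, 86, 87, 98}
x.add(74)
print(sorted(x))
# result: [4, 5, 50, 52, 57, 60, 74, 85, 86, 87, 98]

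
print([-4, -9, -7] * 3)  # [-4, -9, -7, -4, -9, -7, -4, -9, -7]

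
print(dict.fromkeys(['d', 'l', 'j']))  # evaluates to {'d': None, 'l': None, 'j': None}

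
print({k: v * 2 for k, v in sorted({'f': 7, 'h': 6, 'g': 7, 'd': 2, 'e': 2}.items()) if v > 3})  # {'f': 14, 'g': 14, 'h': 12}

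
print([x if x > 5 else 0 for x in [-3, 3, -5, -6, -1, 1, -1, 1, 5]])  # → [0, 0, 0, 0, 0, 0, 0, 0, 0]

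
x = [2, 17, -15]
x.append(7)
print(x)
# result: [2, 17, -15, 7]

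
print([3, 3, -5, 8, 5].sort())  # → None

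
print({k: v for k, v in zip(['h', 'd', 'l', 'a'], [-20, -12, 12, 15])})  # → {'h': -20, 'd': -12, 'l': 12, 'a': 15}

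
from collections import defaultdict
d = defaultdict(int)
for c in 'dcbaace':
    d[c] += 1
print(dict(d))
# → {'d': 1, 'c': 2, 'b': 1, 'a': 2, 'e': 1}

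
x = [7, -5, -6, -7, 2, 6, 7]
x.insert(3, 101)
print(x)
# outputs [7, -5, -6, 101, -7, 2, 6, 7]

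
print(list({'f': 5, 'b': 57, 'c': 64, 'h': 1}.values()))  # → [5, 57, 64, 1]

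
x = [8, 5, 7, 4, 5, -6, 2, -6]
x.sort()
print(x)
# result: [-6, -6, 2, 4, 5, 5, 7, 8]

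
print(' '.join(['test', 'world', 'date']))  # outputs test world date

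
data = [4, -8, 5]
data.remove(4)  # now [-8, 5]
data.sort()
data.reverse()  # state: [5, -8]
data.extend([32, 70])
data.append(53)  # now [5, -8, 32, 70, 53]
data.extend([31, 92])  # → [5, -8, 32, 70, 53, 31, 92]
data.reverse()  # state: [92, 31, 53, 70, 32, -8, 5]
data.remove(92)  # [31, 53, 70, 32, -8, 5]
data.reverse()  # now [5, -8, 32, 70, 53, 31]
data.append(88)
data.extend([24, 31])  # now [5, -8, 32, 70, 53, 31, 88, 24, 31]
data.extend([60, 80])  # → [5, -8, 32, 70, 53, 31, 88, 24, 31, 60, 80]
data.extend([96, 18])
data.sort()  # [-8, 5, 18, 24, 31, 31, 32, 53, 60, 70, 80, 88, 96]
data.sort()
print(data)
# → [-8, 5, 18, 24, 31, 31, 32, 53, 60, 70, 80, 88, 96]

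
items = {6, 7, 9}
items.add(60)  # {6, 7, 9, 60}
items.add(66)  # {6, 7, 9, 60, 66}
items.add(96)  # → {6, 7, 9, 60, 66, 96}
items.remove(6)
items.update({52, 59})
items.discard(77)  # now {7, 9, 52, 59, 60, 66, 96}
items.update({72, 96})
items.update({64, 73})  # {7, 9, 52, 59, 60, 64, 66, 72, 73, 96}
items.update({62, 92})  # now {7, 9, 52, 59, 60, 62, 64, 66, 72, 73, 92, 96}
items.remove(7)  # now {9, 52, 59, 60, 62, 64, 66, 72, 73, 92, 96}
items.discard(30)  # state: {9, 52, 59, 60, 62, 64, 66, 72, 73, 92, 96}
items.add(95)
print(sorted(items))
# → [9, 52, 59, 60, 62, 64, 66, 72, 73, 92, 95, 96]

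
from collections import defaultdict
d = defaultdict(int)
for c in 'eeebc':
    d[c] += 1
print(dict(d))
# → {'e': 3, 'b': 1, 'c': 1}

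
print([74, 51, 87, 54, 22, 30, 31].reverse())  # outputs None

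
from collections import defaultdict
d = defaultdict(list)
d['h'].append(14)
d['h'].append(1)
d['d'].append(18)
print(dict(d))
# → {'h': [14, 1], 'd': [18]}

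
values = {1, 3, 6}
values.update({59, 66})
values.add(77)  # {1, 3, 6, 59, 66, 77}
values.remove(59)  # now {1, 3, 6, 66, 77}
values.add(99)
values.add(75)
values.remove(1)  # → {3, 6, 66, 75, 77, 99}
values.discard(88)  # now {3, 6, 66, 75, 77, 99}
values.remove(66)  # {3, 6, 75, 77, 99}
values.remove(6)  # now {3, 75, 77, 99}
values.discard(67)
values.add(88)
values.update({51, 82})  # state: {3, 51, 75, 77, 82, 88, 99}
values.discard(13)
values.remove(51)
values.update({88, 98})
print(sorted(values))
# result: [3, 75, 77, 82, 88, 98, 99]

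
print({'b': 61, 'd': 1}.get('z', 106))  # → 106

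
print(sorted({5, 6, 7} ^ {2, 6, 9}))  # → [2, 5, 7, 9]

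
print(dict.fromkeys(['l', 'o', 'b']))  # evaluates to {'l': None, 'o': None, 'b': None}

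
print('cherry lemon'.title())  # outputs Cherry Lemon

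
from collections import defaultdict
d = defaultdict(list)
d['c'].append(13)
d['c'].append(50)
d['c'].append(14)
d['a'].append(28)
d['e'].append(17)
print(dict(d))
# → {'c': [13, 50, 14], 'a': [28], 'e': [17]}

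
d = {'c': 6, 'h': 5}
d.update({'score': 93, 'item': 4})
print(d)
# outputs {'c': 6, 'h': 5, 'score': 93, 'item': 4}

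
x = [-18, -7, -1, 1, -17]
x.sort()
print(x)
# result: [-18, -17, -7, -1, 1]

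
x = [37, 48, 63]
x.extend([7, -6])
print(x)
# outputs [37, 48, 63, 7, -6]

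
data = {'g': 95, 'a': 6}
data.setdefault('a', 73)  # 6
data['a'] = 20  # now {'g': 95, 'a': 20}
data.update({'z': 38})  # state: {'g': 95, 'a': 20, 'z': 38}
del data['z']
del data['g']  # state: {'a': 20}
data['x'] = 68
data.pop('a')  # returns 20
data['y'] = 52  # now {'x': 68, 'y': 52}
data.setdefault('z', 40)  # 40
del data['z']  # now {'x': 68, 'y': 52}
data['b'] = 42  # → {'x': 68, 'y': 52, 'b': 42}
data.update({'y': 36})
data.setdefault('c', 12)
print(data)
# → {'x': 68, 'y': 36, 'b': 42, 'c': 12}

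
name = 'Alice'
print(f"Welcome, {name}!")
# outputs Welcome, Alice!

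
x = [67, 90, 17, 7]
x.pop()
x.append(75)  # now [67, 90, 17, 75]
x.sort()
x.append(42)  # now [17, 67, 75, 90, 42]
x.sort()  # [17, 42, 67, 75, 90]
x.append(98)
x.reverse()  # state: [98, 90, 75, 67, 42, 17]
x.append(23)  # [98, 90, 75, 67, 42, 17, 23]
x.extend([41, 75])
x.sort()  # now [17, 23, 41, 42, 67, 75, 75, 90, 98]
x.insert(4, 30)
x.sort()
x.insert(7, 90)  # [17, 23, 30, 41, 42, 67, 75, 90, 75, 90, 98]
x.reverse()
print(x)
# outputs [98, 90, 75, 90, 75, 67, 42, 41, 30, 23, 17]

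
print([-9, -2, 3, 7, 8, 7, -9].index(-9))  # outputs 0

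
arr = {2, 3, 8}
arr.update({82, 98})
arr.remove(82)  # {2, 3, 8, 98}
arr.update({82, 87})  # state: {2, 3, 8, 82, 87, 98}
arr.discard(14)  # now {2, 3, 8, 82, 87, 98}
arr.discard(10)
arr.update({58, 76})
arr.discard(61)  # {2, 3, 8, 58, 76, 82, 87, 98}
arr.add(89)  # {2, 3, 8, 58, 76, 82, 87, 89, 98}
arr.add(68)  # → {2, 3, 8, 58, 68, 76, 82, 87, 89, 98}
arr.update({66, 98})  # {2, 3, 8, 58, 66, 68, 76, 82, 87, 89, 98}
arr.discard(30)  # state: {2, 3, 8, 58, 66, 68, 76, 82, 87, 89, 98}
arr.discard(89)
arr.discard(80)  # {2, 3, 8, 58, 66, 68, 76, 82, 87, 98}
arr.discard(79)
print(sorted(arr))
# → [2, 3, 8, 58, 66, 68, 76, 82, 87, 98]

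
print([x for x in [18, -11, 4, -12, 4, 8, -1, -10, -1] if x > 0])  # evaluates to [18, 4, 4, 8]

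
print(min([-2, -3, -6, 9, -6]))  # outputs -6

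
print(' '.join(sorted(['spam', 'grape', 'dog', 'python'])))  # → dog grape python spam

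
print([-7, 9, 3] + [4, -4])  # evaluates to [-7, 9, 3, 4, -4]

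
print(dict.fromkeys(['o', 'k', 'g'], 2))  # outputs {'o': 2, 'k': 2, 'g': 2}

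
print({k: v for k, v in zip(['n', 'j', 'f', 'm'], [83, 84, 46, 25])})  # {'n': 83, 'j': 84, 'f': 46, 'm': 25}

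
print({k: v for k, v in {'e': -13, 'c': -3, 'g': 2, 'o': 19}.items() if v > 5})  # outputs {'o': 19}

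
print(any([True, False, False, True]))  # True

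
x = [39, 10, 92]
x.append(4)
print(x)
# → [39, 10, 92, 4]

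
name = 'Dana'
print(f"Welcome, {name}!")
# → Welcome, Dana!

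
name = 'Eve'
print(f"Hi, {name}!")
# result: Hi, Eve!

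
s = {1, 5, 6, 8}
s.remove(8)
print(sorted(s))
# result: [1, 5, 6]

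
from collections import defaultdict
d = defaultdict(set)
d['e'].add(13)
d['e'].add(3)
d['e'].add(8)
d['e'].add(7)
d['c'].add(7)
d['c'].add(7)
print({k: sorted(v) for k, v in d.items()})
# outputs {'e': [3, 7, 8, 13], 'c': [7]}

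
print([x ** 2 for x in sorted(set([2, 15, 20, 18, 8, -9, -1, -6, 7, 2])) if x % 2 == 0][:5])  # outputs [36, 4, 64, 324, 400]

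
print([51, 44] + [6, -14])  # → [51, 44, 6, -14]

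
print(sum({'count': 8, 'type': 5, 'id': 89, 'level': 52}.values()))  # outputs 154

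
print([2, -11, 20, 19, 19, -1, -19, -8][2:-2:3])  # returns [20, -1]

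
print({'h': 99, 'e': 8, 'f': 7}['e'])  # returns 8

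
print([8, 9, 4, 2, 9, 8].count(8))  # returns 2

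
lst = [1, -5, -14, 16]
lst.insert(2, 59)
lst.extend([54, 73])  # [1, -5, 59, -14, 16, 54, 73]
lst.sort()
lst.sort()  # [-14, -5, 1, 16, 54, 59, 73]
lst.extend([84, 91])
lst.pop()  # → 91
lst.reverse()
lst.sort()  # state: [-14, -5, 1, 16, 54, 59, 73, 84]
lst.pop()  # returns 84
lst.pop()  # 73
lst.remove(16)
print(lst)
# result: [-14, -5, 1, 54, 59]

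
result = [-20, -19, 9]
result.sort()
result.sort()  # [-20, -19, 9]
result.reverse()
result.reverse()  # [-20, -19, 9]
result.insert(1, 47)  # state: [-20, 47, -19, 9]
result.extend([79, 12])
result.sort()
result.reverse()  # [79, 47, 12, 9, -19, -20]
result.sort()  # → [-20, -19, 9, 12, 47, 79]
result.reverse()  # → [79, 47, 12, 9, -19, -20]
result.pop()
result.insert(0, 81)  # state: [81, 79, 47, 12, 9, -19]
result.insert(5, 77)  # [81, 79, 47, 12, 9, 77, -19]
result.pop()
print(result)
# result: [81, 79, 47, 12, 9, 77]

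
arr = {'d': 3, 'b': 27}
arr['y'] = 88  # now {'d': 3, 'b': 27, 'y': 88}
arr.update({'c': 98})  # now {'d': 3, 'b': 27, 'y': 88, 'c': 98}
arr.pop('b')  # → 27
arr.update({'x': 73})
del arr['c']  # {'d': 3, 'y': 88, 'x': 73}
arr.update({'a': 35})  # {'d': 3, 'y': 88, 'x': 73, 'a': 35}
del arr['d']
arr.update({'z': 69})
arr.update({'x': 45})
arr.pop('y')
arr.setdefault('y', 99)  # 99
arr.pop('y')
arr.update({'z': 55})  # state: {'x': 45, 'a': 35, 'z': 55}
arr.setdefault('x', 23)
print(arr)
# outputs {'x': 45, 'a': 35, 'z': 55}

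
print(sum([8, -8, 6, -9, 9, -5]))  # 1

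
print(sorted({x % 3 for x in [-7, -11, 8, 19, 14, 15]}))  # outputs [0, 1, 2]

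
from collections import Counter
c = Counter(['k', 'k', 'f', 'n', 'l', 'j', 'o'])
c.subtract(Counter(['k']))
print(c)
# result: Counter({'k': 1, 'f': 1, 'n': 1, 'l': 1, 'j': 1, 'o': 1})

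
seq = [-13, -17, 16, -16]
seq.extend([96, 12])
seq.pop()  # 12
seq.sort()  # [-17, -16, -13, 16, 96]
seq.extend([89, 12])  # [-17, -16, -13, 16, 96, 89, 12]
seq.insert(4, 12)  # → [-17, -16, -13, 16, 12, 96, 89, 12]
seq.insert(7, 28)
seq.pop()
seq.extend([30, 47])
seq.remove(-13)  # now [-17, -16, 16, 12, 96, 89, 28, 30, 47]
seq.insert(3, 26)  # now [-17, -16, 16, 26, 12, 96, 89, 28, 30, 47]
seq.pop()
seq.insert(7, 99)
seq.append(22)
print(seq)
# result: [-17, -16, 16, 26, 12, 96, 89, 99, 28, 30, 22]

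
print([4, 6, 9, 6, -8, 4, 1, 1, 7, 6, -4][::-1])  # [-4, 6, 7, 1, 1, 4, -8, 6, 9, 6, 4]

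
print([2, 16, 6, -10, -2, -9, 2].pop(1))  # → 16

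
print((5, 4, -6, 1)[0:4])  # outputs (5, 4, -6, 1)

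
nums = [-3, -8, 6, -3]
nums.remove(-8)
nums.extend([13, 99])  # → [-3, 6, -3, 13, 99]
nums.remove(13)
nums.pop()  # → 99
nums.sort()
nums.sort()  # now [-3, -3, 6]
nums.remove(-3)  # [-3, 6]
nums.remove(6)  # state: [-3]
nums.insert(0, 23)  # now [23, -3]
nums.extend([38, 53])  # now [23, -3, 38, 53]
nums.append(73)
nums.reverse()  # [73, 53, 38, -3, 23]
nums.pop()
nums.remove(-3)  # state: [73, 53, 38]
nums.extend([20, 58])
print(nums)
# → [73, 53, 38, 20, 58]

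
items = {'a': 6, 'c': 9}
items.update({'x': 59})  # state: {'a': 6, 'c': 9, 'x': 59}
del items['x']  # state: {'a': 6, 'c': 9}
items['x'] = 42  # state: {'a': 6, 'c': 9, 'x': 42}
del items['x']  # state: {'a': 6, 'c': 9}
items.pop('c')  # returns 9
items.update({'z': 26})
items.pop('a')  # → 6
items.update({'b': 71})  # {'z': 26, 'b': 71}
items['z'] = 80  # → {'z': 80, 'b': 71}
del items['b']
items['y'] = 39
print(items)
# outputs {'z': 80, 'y': 39}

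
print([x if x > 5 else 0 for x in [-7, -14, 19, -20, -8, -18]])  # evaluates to [0, 0, 19, 0, 0, 0]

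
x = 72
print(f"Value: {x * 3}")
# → Value: 216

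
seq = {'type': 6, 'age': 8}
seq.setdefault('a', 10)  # 10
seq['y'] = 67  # {'type': 6, 'age': 8, 'a': 10, 'y': 67}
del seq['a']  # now {'type': 6, 'age': 8, 'y': 67}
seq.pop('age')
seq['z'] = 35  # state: {'type': 6, 'y': 67, 'z': 35}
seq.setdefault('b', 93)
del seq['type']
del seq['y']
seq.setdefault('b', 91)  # 93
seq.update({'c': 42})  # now {'z': 35, 'b': 93, 'c': 42}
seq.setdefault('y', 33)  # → 33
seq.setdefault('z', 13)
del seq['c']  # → {'z': 35, 'b': 93, 'y': 33}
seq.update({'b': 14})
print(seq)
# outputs {'z': 35, 'b': 14, 'y': 33}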